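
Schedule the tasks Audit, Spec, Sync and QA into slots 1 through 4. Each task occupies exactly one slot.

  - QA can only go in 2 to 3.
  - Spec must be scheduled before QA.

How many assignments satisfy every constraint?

48

Splitting on Audit: it can be 1 (12), 2 (12), 3 (12), 4 (12). Listing each branch's schedules as (Spec, Sync, QA):
Audit=1: (1,1,2) (1,1,3) (1,2,2) (1,2,3) (1,3,2) (1,3,3) (1,4,2) (1,4,3) (2,1,3) (2,2,3) (2,3,3) (2,4,3) — 12.
Audit=2: (1,1,2) (1,1,3) (1,2,2) (1,2,3) (1,3,2) (1,3,3) (1,4,2) (1,4,3) (2,1,3) (2,2,3) (2,3,3) (2,4,3) — 12.
Audit=3: (1,1,2) (1,1,3) (1,2,2) (1,2,3) (1,3,2) (1,3,3) (1,4,2) (1,4,3) (2,1,3) (2,2,3) (2,3,3) (2,4,3) — 12.
Audit=4: (1,1,2) (1,1,3) (1,2,2) (1,2,3) (1,3,2) (1,3,3) (1,4,2) (1,4,3) (2,1,3) (2,2,3) (2,3,3) (2,4,3) — 12.
Summing: 12 + 12 + 12 + 12 = 48.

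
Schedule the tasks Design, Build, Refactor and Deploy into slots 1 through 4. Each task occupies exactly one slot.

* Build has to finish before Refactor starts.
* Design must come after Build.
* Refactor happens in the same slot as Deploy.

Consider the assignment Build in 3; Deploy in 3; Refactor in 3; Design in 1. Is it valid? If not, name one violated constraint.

No. Design must come after Build is not satisfied.

Design must come after Build — violated.
Refactor happens in the same slot as Deploy — holds.
Build has to finish before Refactor starts — violated.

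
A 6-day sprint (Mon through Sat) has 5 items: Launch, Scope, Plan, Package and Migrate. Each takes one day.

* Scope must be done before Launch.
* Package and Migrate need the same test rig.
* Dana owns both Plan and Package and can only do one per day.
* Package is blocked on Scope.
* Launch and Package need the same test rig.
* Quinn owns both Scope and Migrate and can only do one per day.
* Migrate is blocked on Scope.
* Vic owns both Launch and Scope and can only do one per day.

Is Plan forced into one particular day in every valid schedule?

No

Plan can be Mon (e.g. Launch=Tue, Scope=Mon, Migrate=Tue, Plan=Mon, Package=Wed) or Tue (e.g. Migrate -> Tue, Package -> Wed, Launch -> Tue, Plan -> Tue, Scope -> Mon).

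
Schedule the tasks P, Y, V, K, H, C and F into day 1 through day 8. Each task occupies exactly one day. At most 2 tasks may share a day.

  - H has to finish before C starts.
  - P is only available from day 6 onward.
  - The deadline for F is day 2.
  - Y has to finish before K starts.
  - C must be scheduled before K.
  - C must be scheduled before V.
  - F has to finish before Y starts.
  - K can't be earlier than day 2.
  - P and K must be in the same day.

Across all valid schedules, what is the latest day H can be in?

day 5

Downstream work caps H at day 6.
H at day 5 is achievable: F in day 1; Y in day 2; K in day 7; V in day 8; P in day 7; C in day 6; H in day 5.
Nothing later works — the capacity limit rule out every day after day 5.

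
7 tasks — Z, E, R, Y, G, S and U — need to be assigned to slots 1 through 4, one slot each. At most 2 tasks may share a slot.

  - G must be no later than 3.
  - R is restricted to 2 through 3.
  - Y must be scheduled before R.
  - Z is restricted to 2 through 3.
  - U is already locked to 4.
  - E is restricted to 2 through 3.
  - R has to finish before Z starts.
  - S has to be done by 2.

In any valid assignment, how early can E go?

2

E is available from 2; E's own window allows nothing later than 3.
E at 2 is achievable: E -> 2, R -> 2, G -> 3, Y -> 1, Z -> 3, U -> 4, S -> 1.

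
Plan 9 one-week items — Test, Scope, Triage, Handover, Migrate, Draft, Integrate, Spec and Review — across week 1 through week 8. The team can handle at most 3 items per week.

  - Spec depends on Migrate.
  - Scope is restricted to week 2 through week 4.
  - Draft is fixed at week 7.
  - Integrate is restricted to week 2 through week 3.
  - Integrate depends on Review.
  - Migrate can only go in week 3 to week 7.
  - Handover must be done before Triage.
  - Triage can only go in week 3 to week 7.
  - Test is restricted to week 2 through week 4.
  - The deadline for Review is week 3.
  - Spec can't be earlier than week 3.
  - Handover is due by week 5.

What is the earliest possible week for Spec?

Spec is available from week 3; precedence pushes Spec to at least week 4.
Spec at week 4 is achievable: Triage in week 3; Scope in week 2; Review in week 1; Integrate in week 2; Spec in week 4; Test in week 2; Handover in week 1; Migrate in week 3; Draft in week 7.

week 4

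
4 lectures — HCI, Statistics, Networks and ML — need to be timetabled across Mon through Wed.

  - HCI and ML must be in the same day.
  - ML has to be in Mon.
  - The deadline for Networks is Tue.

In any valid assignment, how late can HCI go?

HCI must be in the same day as ML, which can't be after Mon, so HCI is at most Mon.
HCI at Mon is achievable: Networks -> Mon, Statistics -> Mon, ML -> Mon, HCI -> Mon.

Mon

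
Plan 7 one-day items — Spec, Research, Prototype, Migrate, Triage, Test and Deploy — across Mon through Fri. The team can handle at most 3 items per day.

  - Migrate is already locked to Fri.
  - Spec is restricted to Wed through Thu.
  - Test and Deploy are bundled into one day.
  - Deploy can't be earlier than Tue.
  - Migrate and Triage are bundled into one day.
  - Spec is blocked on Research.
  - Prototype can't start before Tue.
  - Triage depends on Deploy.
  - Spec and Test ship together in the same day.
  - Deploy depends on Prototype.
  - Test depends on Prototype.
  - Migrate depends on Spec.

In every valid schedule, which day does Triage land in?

Fri

Triage must be in the same day as Migrate, which can't be before Fri, so Triage is at least Fri.
So Triage is pinned to Fri.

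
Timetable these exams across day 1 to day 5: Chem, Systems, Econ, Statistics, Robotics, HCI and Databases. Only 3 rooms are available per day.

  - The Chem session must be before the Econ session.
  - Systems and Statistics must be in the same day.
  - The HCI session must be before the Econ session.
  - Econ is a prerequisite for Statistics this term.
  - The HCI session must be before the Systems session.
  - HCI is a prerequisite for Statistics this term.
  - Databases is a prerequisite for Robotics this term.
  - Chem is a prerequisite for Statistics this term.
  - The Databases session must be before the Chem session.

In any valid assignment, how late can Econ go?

day 4

Precedence pushes Econ to at least day 3; downstream work caps Econ at day 4.
Econ at day 4 is achievable: Systems=day 5, Statistics=day 5, Databases=day 1, HCI=day 1, Econ=day 4, Robotics=day 2, Chem=day 2.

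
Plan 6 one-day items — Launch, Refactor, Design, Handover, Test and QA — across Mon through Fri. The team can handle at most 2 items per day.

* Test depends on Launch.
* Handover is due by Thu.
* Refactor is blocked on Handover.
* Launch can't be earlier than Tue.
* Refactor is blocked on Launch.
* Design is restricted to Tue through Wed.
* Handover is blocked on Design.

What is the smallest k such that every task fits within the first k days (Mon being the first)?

The precedence chain requires at least 3 distinct days.
With at most 2 per day and 6 tasks, at least 3 days are needed.
Propagating the time windows through the other constraints, Refactor can't land before Thu — that is day 4 counting from Mon — so the schedule must run through at least 4 days.
4 works (last occupied day: Thu): for example Test in Wed; Design in Tue; Launch in Tue; QA in Mon; Handover in Wed; Refactor in Thu.

4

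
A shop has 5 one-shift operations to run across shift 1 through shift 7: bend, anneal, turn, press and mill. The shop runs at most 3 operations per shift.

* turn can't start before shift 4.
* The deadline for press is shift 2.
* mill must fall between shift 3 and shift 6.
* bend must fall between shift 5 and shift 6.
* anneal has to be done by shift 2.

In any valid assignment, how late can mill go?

shift 6

Mill is available from shift 3; mill's own window allows nothing later than shift 6.
mill at shift 6 is achievable: anneal -> shift 1, press -> shift 1, mill -> shift 6, turn -> shift 4, bend -> shift 5.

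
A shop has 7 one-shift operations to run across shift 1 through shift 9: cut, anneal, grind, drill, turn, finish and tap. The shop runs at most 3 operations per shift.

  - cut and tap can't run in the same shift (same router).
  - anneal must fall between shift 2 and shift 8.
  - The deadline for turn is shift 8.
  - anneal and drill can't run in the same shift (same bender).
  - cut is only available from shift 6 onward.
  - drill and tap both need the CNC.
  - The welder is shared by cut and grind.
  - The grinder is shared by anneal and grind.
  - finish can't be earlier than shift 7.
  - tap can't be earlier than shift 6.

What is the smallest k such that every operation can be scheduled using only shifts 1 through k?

With at most 3 per shift and 7 operations, at least 3 shifts are needed.
finish can't be placed before shift 7, so the schedule must run through at least shift 7.
7 works (last occupied shift: shift 7): for example cut in shift 6, grind in shift 1, anneal in shift 2, finish in shift 7, drill in shift 1, tap in shift 7, turn in shift 1.

7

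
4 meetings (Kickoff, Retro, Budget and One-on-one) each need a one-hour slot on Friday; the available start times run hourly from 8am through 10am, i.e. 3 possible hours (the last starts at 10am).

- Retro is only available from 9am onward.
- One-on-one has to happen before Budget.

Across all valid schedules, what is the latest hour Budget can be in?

10am

Precedence pushes Budget to at least 9am.
Budget at 10am is achievable: One-on-one in 8am, Retro in 9am, Kickoff in 8am, Budget in 10am.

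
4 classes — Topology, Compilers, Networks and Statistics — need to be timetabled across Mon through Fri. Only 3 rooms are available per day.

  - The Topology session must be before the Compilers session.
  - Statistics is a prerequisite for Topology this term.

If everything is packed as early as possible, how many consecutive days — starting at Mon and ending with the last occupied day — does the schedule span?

The precedence chain requires at least 3 distinct days.
With at most 3 per day and 4 classes, at least 2 days are needed.
3 works (last occupied day: Wed): for example Statistics in Mon; Networks in Mon; Compilers in Wed; Topology in Tue.

3 days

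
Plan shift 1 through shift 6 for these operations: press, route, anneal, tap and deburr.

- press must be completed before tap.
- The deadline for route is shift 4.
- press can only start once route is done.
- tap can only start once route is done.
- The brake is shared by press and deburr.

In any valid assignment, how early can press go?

Precedence pushes press to at least shift 2; downstream work caps press at shift 5.
press at shift 2 is achievable: deburr -> shift 1, anneal -> shift 1, press -> shift 2, tap -> shift 3, route -> shift 1.

shift 2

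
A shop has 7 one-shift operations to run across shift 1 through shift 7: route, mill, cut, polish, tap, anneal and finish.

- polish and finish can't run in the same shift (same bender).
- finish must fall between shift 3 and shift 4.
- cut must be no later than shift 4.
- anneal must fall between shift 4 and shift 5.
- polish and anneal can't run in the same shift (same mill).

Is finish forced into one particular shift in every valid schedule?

No

finish can be shift 3 (e.g. finish in shift 3, tap in shift 1, polish in shift 1, cut in shift 1, mill in shift 1, anneal in shift 4, route in shift 1) or shift 4 (e.g. anneal in shift 4; route in shift 1; tap in shift 1; cut in shift 1; finish in shift 4; mill in shift 1; polish in shift 1).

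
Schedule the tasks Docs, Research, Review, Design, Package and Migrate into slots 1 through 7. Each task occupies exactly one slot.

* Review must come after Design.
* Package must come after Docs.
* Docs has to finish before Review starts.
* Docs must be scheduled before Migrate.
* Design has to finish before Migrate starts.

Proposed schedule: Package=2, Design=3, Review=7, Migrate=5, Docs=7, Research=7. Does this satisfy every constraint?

Invalid. Package must come after Docs.

Design has to finish before Migrate starts — holds.
Docs has to finish before Review starts — violated.
Package must come after Docs — violated.
Docs must be scheduled before Migrate — violated.
Review must come after Design — holds.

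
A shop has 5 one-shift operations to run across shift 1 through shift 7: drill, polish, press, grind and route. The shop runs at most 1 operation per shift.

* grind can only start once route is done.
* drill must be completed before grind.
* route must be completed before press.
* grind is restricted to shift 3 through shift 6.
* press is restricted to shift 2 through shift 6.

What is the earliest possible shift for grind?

Grind is available from shift 3; grind's own window allows nothing later than shift 6.
grind at shift 3 is achievable: grind in shift 3, route in shift 1, polish in shift 5, drill in shift 2, press in shift 4.

shift 3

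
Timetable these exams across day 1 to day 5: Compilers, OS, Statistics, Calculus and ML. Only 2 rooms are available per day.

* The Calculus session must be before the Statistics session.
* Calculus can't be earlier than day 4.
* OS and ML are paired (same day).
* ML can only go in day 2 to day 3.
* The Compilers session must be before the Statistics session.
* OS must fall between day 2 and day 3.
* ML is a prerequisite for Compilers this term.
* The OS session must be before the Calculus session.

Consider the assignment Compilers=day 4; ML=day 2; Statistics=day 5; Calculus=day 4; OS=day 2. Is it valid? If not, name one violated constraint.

OS and ML are paired (same day) — holds.
OS must fall between day 2 and day 3 — holds.
The Calculus session must be before the Statistics session — holds.
ML is a prerequisite for Compilers this term — holds.
The Compilers session must be before the Statistics session — holds.
Calculus can't be earlier than day 4 — holds.
ML can only go in day 2 to day 3 — holds.
Only 2 rooms are available per day — holds.
The OS session must be before the Calculus session — holds.

Yes, all constraints hold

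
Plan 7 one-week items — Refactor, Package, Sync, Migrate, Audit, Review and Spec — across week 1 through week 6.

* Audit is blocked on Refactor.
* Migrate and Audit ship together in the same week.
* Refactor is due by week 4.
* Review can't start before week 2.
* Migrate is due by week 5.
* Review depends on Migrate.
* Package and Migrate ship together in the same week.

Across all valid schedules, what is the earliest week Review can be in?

week 3

Review is available from week 2; precedence pushes Review to at least week 3.
Review at week 3 is achievable: Audit -> week 2, Package -> week 2, Spec -> week 1, Sync -> week 1, Migrate -> week 2, Review -> week 3, Refactor -> week 1.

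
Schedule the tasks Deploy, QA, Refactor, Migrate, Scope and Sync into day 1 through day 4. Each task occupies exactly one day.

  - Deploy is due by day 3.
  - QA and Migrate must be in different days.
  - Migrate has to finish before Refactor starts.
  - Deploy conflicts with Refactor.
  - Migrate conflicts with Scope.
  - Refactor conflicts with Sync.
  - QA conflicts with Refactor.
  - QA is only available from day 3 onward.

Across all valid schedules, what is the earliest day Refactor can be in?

day 2

Precedence pushes Refactor to at least day 2.
Refactor at day 2 is achievable: Sync=day 1, QA=day 3, Migrate=day 1, Deploy=day 1, Scope=day 2, Refactor=day 2.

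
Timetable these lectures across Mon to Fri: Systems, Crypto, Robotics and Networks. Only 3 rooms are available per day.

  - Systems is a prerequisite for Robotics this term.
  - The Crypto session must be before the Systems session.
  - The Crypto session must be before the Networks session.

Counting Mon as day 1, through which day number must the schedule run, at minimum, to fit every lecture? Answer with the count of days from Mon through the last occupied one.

3

The precedence chain requires at least 3 distinct days.
With at most 3 per day and 4 lectures, at least 2 days are needed.
3 works (last occupied day: Wed): for example Crypto=Mon, Networks=Tue, Systems=Tue, Robotics=Wed.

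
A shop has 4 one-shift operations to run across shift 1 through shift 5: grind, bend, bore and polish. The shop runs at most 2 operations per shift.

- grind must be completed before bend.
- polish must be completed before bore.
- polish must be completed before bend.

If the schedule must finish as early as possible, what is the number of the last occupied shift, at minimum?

The precedence chain requires at least 2 distinct shifts.
With at most 2 per shift and 4 operations, at least 2 shifts are needed.
2 works (last occupied shift: shift 2): for example bore=shift 2, polish=shift 1, grind=shift 1, bend=shift 2.

shift 2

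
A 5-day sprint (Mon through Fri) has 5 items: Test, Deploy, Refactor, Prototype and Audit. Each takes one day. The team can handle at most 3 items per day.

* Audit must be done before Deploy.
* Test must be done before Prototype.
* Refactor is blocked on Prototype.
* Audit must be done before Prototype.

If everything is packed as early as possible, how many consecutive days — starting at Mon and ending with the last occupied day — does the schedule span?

3 days

The precedence chain requires at least 3 distinct days.
With at most 3 per day and 5 work items, at least 2 days are needed.
3 works (last occupied day: Wed): for example Refactor in Wed; Test in Mon; Audit in Mon; Prototype in Tue; Deploy in Tue.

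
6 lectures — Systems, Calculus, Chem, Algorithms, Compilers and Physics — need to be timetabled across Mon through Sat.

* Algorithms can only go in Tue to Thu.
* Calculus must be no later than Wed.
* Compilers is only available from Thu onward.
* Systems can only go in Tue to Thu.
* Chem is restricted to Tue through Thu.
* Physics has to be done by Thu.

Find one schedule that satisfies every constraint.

Compilers -> Thu, Calculus -> Mon, Physics -> Mon, Algorithms -> Tue, Chem -> Tue, Systems -> Tue

Checking: Compilers=Thu in [Thu,Sat]; Algorithms=Tue in [Tue,Thu]; Physics=Mon in [Mon,Thu]; Calculus=Mon in [Mon,Wed]; Chem=Tue in [Tue,Thu]; Systems=Tue in [Tue,Thu].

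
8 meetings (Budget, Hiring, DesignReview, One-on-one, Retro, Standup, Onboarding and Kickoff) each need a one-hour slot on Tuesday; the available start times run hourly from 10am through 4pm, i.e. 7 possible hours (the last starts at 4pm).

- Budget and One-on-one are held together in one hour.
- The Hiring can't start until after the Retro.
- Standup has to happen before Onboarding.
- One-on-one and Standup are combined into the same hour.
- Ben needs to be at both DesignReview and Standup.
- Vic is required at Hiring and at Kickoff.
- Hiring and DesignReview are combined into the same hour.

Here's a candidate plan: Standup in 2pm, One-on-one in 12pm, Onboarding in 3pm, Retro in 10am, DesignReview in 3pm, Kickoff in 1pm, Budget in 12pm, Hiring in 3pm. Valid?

Hiring and DesignReview are combined into the same hour — holds.
Budget and One-on-one are held together in one hour — holds.
Vic is required at Hiring and at Kickoff — holds.
The Hiring can't start until after the Retro — holds.
Ben needs to be at both DesignReview and Standup — holds.
Standup has to happen before Onboarding — holds.
One-on-one and Standup are combined into the same hour — violated.

No — it violates: One-on-one and Standup are combined into the same hour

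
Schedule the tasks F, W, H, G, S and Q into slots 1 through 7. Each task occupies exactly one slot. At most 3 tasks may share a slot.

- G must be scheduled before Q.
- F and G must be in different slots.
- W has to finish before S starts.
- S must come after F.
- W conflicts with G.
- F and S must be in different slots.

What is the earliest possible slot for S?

Precedence pushes S to at least 2.
S at 2 is achievable: Q=3, G=2, W=1, S=2, H=1, F=1.

2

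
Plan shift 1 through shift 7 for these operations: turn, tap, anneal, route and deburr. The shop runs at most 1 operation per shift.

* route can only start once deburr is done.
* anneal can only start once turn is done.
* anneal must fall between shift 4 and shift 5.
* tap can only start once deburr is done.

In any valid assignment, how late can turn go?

Downstream work caps turn at shift 4.
turn at shift 4 is achievable: anneal -> shift 5; deburr -> shift 1; turn -> shift 4; route -> shift 3; tap -> shift 2.

shift 4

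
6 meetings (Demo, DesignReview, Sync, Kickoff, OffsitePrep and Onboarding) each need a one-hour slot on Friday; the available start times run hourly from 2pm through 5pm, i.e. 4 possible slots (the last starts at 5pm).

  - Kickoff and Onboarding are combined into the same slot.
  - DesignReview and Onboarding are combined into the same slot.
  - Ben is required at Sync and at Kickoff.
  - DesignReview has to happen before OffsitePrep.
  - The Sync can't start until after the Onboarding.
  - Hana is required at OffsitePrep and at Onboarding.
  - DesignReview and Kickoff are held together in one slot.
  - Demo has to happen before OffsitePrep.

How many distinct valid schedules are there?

Splitting on Demo: it can be 2pm (14), 3pm (11), 4pm (6). Listing each branch's schedules as (DesignReview, Sync, Kickoff, OffsitePrep, Onboarding):
Demo=2pm: (2pm,3pm,2pm,3pm,2pm) (2pm,3pm,2pm,4pm,2pm) (2pm,3pm,2pm,5pm,2pm) (2pm,4pm,2pm,3pm,2pm) (2pm,4pm,2pm,4pm,2pm) (2pm,4pm,2pm,5pm,2pm) (2pm,5pm,2pm,3pm,2pm) (2pm,5pm,2pm,4pm,2pm) (2pm,5pm,2pm,5pm,2pm) (3pm,4pm,3pm,4pm,3pm) (3pm,4pm,3pm,5pm,3pm) (3pm,5pm,3pm,4pm,3pm) (3pm,5pm,3pm,5pm,3pm) (4pm,5pm,4pm,5pm,4pm) — 14.
Demo=3pm: (2pm,3pm,2pm,4pm,2pm) (2pm,3pm,2pm,5pm,2pm) (2pm,4pm,2pm,4pm,2pm) (2pm,4pm,2pm,5pm,2pm) (2pm,5pm,2pm,4pm,2pm) (2pm,5pm,2pm,5pm,2pm) (3pm,4pm,3pm,4pm,3pm) (3pm,4pm,3pm,5pm,3pm) (3pm,5pm,3pm,4pm,3pm) (3pm,5pm,3pm,5pm,3pm) (4pm,5pm,4pm,5pm,4pm) — 11.
Demo=4pm: (2pm,3pm,2pm,5pm,2pm) (2pm,4pm,2pm,5pm,2pm) (2pm,5pm,2pm,5pm,2pm) (3pm,4pm,3pm,5pm,3pm) (3pm,5pm,3pm,5pm,3pm) (4pm,5pm,4pm,5pm,4pm) — 6.
Summing: 14 + 11 + 6 = 31.

31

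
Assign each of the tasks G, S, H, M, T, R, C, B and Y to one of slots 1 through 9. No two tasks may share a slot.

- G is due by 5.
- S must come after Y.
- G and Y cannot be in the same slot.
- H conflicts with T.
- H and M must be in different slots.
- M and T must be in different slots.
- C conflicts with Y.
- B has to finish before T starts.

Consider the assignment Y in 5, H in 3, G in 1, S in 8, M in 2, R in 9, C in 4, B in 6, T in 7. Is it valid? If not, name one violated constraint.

Yes, all constraints hold

C conflicts with Y — holds.
H and M must be in different slots — holds.
G and Y cannot be in the same slot — holds.
H conflicts with T — holds.
S must come after Y — holds.
G is due by 5 — holds.
No two tasks may share a slot — holds.
M and T must be in different slots — holds.
B has to finish before T starts — holds.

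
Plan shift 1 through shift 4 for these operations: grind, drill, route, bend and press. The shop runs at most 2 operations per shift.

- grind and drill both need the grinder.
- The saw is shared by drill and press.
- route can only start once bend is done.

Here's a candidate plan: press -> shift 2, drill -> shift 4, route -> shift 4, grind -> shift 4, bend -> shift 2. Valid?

No. grind and drill both need the grinder is not satisfied.

grind and drill both need the grinder — violated.
The shop runs at most 2 operations per shift — violated.
route can only start once bend is done — holds.
The saw is shared by drill and press — holds.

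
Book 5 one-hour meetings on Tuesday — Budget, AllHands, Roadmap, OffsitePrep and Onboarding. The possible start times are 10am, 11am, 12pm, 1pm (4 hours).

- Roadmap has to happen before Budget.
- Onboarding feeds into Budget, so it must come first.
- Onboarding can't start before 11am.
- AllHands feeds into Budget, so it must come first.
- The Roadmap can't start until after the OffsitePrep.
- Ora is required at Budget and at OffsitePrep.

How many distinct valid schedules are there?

Splitting on Budget: it can be 12pm (2), 1pm (18). Listing each branch's schedules as (AllHands, Roadmap, OffsitePrep, Onboarding):
Budget=12pm: (10am,11am,10am,11am) (11am,11am,10am,11am) — 2.
Budget=1pm: (10am,11am,10am,11am) (10am,11am,10am,12pm) (10am,12pm,10am,11am) (10am,12pm,10am,12pm) (10am,12pm,11am,11am) (10am,12pm,11am,12pm) (11am,11am,10am,11am) (11am,11am,10am,12pm) (11am,12pm,10am,11am) (11am,12pm,10am,12pm) (11am,12pm,11am,11am) (11am,12pm,11am,12pm) (12pm,11am,10am,11am) (12pm,11am,10am,12pm) (12pm,12pm,10am,11am) (12pm,12pm,10am,12pm) (12pm,12pm,11am,11am) (12pm,12pm,11am,12pm) — 18.
Summing: 2 + 18 = 20.

20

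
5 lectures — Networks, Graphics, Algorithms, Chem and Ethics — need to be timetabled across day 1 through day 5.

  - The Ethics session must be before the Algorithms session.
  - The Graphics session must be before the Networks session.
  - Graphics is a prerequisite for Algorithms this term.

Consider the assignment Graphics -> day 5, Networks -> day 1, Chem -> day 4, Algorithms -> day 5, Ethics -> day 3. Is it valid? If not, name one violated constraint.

Invalid. The Graphics session must be before the Networks session.

Graphics is a prerequisite for Algorithms this term — violated.
The Graphics session must be before the Networks session — violated.
The Ethics session must be before the Algorithms session — holds.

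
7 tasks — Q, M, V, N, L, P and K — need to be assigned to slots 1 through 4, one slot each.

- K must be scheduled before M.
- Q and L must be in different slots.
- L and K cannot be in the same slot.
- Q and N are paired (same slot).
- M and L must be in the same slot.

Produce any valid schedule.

N in 1, V in 1, M in 2, L in 2, P in 1, K in 1, Q in 1

Checking: K(1) before M(2); L(2) != K(1); Q(1) != L(2); Q = N = 1; M = L = 2.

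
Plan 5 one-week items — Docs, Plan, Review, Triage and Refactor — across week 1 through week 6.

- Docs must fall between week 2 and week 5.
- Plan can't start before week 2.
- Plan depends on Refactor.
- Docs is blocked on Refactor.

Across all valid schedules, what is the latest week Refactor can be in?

week 4

Downstream work caps Refactor at week 4.
Refactor at week 4 is achievable: Plan=week 5; Triage=week 1; Docs=week 5; Refactor=week 4; Review=week 1.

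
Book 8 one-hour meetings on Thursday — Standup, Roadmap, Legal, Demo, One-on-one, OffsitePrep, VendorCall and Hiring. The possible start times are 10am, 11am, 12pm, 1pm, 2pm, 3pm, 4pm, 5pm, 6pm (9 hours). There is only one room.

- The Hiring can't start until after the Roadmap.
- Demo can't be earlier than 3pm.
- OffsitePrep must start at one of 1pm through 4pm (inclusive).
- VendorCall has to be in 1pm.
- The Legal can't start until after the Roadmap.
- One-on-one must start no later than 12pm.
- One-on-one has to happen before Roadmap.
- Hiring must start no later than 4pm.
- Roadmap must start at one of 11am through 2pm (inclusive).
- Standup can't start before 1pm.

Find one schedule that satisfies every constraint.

Hiring -> 12pm, Standup -> 4pm, Roadmap -> 11am, Demo -> 3pm, Legal -> 5pm, One-on-one -> 10am, OffsitePrep -> 2pm, VendorCall -> 1pm

Checking: Roadmap(11am) before Legal(5pm); Roadmap(11am) before Hiring(12pm); One-on-one(10am) before Roadmap(11am); One-on-one=10am in [10am,12pm]; OffsitePrep=2pm in [1pm,4pm]; VendorCall=1pm in [1pm,1pm]; Demo=3pm in [3pm,6pm]; Hiring=12pm in [10am,4pm]; Roadmap=11am in [11am,2pm]; Standup=4pm in [1pm,6pm]; max 1 per hour (cap 1).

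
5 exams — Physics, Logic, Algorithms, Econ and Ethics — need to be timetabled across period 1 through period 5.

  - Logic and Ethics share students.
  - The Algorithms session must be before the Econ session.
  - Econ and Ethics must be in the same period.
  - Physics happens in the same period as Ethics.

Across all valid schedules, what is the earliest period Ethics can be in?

period 2

Ethics must be in the same period as Econ, which can't be before period 2, so Ethics is at least period 2.
Ethics at period 2 is achievable: Physics in period 2, Ethics in period 2, Algorithms in period 1, Econ in period 2, Logic in period 1.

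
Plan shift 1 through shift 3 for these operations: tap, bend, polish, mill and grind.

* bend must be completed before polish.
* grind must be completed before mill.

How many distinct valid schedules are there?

Splitting on tap: it can be shift 1 (9), shift 2 (9), shift 3 (9). Listing each branch's schedules as (bend, polish, mill, grind) by shift number:
tap=shift 1: (1,2,2,1) (1,2,3,1) (1,2,3,2) (1,3,2,1) (1,3,3,1) (1,3,3,2) (2,3,2,1) (2,3,3,1) (2,3,3,2) — 9.
tap=shift 2: (1,2,2,1) (1,2,3,1) (1,2,3,2) (1,3,2,1) (1,3,3,1) (1,3,3,2) (2,3,2,1) (2,3,3,1) (2,3,3,2) — 9.
tap=shift 3: (1,2,2,1) (1,2,3,1) (1,2,3,2) (1,3,2,1) (1,3,3,1) (1,3,3,2) (2,3,2,1) (2,3,3,1) (2,3,3,2) — 9.
Summing: 9 + 9 + 9 = 27.

27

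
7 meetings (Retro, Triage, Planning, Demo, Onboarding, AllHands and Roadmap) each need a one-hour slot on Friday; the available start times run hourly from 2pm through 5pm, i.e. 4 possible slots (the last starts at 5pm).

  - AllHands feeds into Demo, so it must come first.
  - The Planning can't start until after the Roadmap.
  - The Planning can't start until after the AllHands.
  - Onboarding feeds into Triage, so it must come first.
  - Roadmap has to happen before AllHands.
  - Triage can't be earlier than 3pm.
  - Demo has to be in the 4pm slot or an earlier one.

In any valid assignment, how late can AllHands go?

3pm

Precedence pushes AllHands to at least 3pm; downstream work caps AllHands at 3pm.
AllHands at 3pm is achievable: Demo -> 4pm, Triage -> 3pm, AllHands -> 3pm, Planning -> 4pm, Retro -> 2pm, Roadmap -> 2pm, Onboarding -> 2pm.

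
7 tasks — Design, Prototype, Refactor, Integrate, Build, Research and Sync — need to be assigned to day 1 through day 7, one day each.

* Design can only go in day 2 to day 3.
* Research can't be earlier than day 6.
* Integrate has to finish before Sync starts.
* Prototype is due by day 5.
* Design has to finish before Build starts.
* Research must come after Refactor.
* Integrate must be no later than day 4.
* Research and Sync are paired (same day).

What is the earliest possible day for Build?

Precedence pushes Build to at least day 3.
Build at day 3 is achievable: Sync -> day 6, Design -> day 2, Refactor -> day 1, Prototype -> day 1, Integrate -> day 1, Build -> day 3, Research -> day 6.

day 3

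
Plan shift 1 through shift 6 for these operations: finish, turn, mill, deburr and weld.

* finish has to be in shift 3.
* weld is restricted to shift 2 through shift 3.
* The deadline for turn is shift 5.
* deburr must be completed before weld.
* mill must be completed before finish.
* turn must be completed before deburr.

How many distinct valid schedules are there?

2

Enumerating: finish in shift 3, deburr in shift 2, mill in shift 1, weld in shift 3, turn in shift 1 | mill in shift 2; deburr in shift 2; turn in shift 1; finish in shift 3; weld in shift 3.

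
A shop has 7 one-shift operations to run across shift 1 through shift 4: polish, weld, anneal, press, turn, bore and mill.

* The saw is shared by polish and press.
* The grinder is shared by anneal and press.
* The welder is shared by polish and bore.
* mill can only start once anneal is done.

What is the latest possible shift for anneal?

Downstream work caps anneal at shift 3.
anneal at shift 3 is achievable: bore=shift 2; weld=shift 1; turn=shift 1; polish=shift 1; mill=shift 4; anneal=shift 3; press=shift 2.

shift 3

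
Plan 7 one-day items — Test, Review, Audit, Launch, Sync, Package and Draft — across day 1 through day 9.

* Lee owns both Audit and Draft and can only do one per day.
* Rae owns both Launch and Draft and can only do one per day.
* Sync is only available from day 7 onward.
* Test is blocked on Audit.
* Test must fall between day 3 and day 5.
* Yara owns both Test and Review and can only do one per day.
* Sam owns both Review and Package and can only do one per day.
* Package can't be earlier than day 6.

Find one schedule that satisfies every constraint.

Draft=day 2, Review=day 1, Launch=day 1, Test=day 3, Audit=day 1, Sync=day 7, Package=day 6

Checking: Audit(day 1) before Test(day 3); Test(day 3) != Review(day 1); Audit(day 1) != Draft(day 2); Launch(day 1) != Draft(day 2); Review(day 1) != Package(day 6); Sync=day 7 in [day 7,day 9]; Test=day 3 in [day 3,day 5]; Package=day 6 in [day 6,day 9].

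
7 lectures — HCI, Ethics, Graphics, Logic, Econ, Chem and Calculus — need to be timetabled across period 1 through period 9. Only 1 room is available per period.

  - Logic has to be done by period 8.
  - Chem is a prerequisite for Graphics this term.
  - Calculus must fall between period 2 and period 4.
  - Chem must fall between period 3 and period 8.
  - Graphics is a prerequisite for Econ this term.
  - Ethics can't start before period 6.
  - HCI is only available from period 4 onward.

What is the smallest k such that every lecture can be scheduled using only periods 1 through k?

7

The precedence chain requires at least 3 distinct periods.
With at most 1 per period and 7 lectures, at least 7 periods are needed.
Ethics can't be placed before period 6, so the schedule must run through at least period 6.
7 works (last occupied period: period 7): for example Graphics -> period 5; Chem -> period 3; Calculus -> period 2; Econ -> period 7; HCI -> period 4; Ethics -> period 6; Logic -> period 1.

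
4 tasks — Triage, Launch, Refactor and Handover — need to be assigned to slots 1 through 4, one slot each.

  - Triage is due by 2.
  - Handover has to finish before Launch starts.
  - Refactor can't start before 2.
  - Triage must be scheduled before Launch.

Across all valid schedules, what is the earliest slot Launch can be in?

2

Precedence pushes Launch to at least 2.
Launch at 2 is achievable: Triage=1, Launch=2, Handover=1, Refactor=2.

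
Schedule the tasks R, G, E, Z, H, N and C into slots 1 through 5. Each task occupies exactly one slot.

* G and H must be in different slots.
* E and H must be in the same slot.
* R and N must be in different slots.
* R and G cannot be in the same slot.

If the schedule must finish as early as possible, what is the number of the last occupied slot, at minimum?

Could 1 slot be enough, i.e. nothing placed later than 1? No: G can't share with R (1) → nothing is left.
So 1 slot is not enough.
2 works (last occupied slot: 2): for example C in 1; N in 2; G in 2; E in 1; H in 1; R in 1; Z in 1.

2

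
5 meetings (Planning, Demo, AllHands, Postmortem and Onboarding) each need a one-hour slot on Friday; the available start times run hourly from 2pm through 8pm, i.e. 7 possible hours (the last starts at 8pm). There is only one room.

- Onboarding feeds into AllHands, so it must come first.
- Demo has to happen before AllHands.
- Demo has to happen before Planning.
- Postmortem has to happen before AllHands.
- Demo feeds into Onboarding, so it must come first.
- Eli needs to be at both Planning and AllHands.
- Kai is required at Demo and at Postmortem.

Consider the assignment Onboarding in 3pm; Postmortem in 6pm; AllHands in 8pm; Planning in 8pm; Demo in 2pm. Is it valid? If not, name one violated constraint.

No. There is only one room is not satisfied.

Demo feeds into Onboarding, so it must come first — holds.
Postmortem has to happen before AllHands — holds.
Kai is required at Demo and at Postmortem — holds.
There is only one room — violated.
Demo has to happen before AllHands — holds.
Demo has to happen before Planning — holds.
Onboarding feeds into AllHands, so it must come first — holds.
Eli needs to be at both Planning and AllHands — violated.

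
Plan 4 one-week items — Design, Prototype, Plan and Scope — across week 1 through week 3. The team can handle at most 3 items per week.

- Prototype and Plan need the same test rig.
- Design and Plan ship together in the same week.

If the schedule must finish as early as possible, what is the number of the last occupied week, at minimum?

With at most 3 per week and 4 work items, at least 2 weeks are needed.
2 works (last occupied week: week 2): for example Prototype -> week 2; Design -> week 1; Plan -> week 1; Scope -> week 1.

week 2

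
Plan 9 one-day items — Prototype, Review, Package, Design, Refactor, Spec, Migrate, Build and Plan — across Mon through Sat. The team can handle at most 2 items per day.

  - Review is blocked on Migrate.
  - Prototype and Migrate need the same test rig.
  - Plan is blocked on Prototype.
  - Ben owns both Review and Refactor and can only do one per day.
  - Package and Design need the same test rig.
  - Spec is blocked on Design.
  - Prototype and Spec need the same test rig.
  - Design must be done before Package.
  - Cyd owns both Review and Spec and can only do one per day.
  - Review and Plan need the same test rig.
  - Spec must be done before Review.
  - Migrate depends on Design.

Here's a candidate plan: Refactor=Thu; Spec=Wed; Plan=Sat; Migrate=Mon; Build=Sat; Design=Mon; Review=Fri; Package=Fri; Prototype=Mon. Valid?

Cyd owns both Review and Spec and can only do one per day — holds.
Review is blocked on Migrate — holds.
Migrate depends on Design — violated.
Spec must be done before Review — holds.
Spec is blocked on Design — holds.
Ben owns both Review and Refactor and can only do one per day — holds.
Package and Design need the same test rig — holds.
Plan is blocked on Prototype — holds.
Prototype and Migrate need the same test rig — violated.
Review and Plan need the same test rig — holds.
The team can handle at most 2 items per day — violated.
Design must be done before Package — holds.
Prototype and Spec need the same test rig — holds.

Invalid. Prototype and Migrate need the same test rig.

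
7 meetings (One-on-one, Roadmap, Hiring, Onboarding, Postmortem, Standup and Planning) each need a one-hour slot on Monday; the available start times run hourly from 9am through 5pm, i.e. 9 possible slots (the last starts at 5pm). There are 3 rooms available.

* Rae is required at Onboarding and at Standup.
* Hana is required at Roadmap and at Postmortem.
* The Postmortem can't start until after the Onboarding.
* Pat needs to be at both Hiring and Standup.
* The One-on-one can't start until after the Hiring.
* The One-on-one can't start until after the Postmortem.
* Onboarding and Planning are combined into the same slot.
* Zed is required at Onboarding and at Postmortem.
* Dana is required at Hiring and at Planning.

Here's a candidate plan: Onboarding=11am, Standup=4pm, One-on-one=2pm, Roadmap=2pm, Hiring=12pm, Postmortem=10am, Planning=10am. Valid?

No — it violates: The Postmortem can't start until after the Onboarding

Hana is required at Roadmap and at Postmortem — holds.
The One-on-one can't start until after the Postmortem — holds.
Onboarding and Planning are combined into the same slot — violated.
Pat needs to be at both Hiring and Standup — holds.
Dana is required at Hiring and at Planning — holds.
The Postmortem can't start until after the Onboarding — violated.
The One-on-one can't start until after the Hiring — holds.
There are 3 rooms available — holds.
Zed is required at Onboarding and at Postmortem — holds.
Rae is required at Onboarding and at Standup — holds.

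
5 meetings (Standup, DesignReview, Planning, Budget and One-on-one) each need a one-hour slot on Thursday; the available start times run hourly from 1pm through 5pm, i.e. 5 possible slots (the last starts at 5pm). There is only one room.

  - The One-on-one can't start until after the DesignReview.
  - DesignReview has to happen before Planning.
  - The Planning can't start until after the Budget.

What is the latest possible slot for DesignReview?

Downstream work caps DesignReview at 4pm.
DesignReview at 3pm is achievable: Standup=2pm; One-on-one=5pm; Planning=4pm; DesignReview=3pm; Budget=1pm.
Nothing later works — the capacity limit rule out every slot after 3pm.

3pm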